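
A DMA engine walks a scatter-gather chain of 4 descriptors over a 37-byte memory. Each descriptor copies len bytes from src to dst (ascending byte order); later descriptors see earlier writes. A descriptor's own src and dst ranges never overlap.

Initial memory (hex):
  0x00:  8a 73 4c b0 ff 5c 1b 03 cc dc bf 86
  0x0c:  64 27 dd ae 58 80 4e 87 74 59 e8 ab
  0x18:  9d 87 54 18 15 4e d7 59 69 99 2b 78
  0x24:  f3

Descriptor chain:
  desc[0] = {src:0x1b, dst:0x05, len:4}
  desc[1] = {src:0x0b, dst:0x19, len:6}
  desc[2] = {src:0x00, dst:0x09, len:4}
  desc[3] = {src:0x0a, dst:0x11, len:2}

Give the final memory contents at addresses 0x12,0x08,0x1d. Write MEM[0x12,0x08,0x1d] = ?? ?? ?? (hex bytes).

MEM[0x12,0x08,0x1d] = 4c d7 ae

#0 dst[0x05+4] := {0x18,0x15,0x4e,0xd7}
#1 dst[0x19+6] := {0x86,0x64,0x27,0xdd,0xae,0x58}
#2 dst[0x09+4] := {0x8a,0x73,0x4c,0xb0}
#3 dst[0x11+2] := {0x73,0x4c}
query mem[0x12]=0x4c, mem[0x08]=0xd7, mem[0x1d]=0xae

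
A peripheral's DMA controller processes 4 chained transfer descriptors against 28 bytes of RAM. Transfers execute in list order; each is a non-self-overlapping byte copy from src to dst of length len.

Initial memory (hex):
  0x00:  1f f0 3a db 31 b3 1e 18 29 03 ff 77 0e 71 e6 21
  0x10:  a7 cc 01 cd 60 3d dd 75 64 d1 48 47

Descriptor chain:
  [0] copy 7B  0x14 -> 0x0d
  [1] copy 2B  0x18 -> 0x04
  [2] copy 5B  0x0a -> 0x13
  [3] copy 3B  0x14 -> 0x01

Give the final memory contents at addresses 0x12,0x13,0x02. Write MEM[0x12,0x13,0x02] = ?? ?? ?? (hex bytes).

[0] 0x14->0x0d len=7 : 60 3d dd 75 64 d1 48
[1] 0x18->0x04 len=2 : 64 d1
[2] 0x0a->0x13 len=5 : ff 77 0e 60 3d
[3] 0x14->0x01 len=3 : 77 0e 60
query mem[0x12]=0xd1, mem[0x13]=0xff, mem[0x02]=0x0e

MEM[0x12,0x13,0x02] = d1 ff 0e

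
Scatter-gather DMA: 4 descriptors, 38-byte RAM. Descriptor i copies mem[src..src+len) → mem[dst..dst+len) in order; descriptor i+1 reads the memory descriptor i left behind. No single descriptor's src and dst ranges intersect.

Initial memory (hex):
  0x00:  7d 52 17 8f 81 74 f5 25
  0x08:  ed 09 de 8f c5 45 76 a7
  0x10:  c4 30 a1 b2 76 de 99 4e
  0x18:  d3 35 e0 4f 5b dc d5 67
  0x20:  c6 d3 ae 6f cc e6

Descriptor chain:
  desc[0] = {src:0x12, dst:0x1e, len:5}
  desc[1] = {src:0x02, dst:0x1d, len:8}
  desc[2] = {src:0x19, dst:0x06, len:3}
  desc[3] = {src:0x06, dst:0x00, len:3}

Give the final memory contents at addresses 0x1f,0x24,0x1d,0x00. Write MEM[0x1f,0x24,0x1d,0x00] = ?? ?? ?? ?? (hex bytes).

[0] 0x12->0x1e len=5 : a1 b2 76 de 99
[1] 0x02->0x1d len=8 : 17 8f 81 74 f5 25 ed 09
[2] 0x19->0x06 len=3 : 35 e0 4f
[3] 0x06->0x00 len=3 : 35 e0 4f
query mem[0x1f]=0x81, mem[0x24]=0x09, mem[0x1d]=0x17, mem[0x00]=0x35

MEM[0x1f,0x24,0x1d,0x00] = 81 09 17 35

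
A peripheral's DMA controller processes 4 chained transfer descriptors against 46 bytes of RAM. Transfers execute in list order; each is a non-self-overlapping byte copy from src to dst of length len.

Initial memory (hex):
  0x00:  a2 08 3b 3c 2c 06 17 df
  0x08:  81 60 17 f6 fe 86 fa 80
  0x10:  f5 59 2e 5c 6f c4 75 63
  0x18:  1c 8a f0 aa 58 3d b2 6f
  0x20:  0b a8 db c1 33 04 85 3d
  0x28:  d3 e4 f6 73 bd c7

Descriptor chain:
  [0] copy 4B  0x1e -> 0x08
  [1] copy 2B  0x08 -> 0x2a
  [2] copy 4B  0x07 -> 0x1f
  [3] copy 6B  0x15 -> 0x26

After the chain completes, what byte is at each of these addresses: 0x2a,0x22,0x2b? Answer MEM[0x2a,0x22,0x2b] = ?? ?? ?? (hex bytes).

[0] 0x1e->0x08 len=4 : b2 6f 0b a8
[1] 0x08->0x2a len=2 : b2 6f
[2] 0x07->0x1f len=4 : df b2 6f 0b
[3] 0x15->0x26 len=6 : c4 75 63 1c 8a f0
query mem[0x2a]=0x8a, mem[0x22]=0x0b, mem[0x2b]=0xf0

MEM[0x2a,0x22,0x2b] = 8a 0b f0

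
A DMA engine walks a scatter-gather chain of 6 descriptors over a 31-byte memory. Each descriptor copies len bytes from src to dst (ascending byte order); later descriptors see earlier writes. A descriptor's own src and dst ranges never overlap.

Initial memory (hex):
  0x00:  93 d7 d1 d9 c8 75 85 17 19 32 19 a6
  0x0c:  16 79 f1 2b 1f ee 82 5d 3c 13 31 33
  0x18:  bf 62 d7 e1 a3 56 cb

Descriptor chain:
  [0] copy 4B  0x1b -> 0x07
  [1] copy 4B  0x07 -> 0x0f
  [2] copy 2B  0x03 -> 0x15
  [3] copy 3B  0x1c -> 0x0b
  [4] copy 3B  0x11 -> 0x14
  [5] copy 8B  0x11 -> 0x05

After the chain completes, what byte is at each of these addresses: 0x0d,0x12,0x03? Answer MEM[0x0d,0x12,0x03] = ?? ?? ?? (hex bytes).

MEM[0x0d,0x12,0x03] = cb cb d9

[0] 0x1b->0x07 len=4 : e1 a3 56 cb
[1] 0x07->0x0f len=4 : e1 a3 56 cb
[2] 0x03->0x15 len=2 : d9 c8
[3] 0x1c->0x0b len=3 : a3 56 cb
[4] 0x11->0x14 len=3 : 56 cb 5d
[5] 0x11->0x05 len=8 : 56 cb 5d 56 cb 5d 33 bf
query mem[0x0d]=0xcb, mem[0x12]=0xcb, mem[0x03]=0xd9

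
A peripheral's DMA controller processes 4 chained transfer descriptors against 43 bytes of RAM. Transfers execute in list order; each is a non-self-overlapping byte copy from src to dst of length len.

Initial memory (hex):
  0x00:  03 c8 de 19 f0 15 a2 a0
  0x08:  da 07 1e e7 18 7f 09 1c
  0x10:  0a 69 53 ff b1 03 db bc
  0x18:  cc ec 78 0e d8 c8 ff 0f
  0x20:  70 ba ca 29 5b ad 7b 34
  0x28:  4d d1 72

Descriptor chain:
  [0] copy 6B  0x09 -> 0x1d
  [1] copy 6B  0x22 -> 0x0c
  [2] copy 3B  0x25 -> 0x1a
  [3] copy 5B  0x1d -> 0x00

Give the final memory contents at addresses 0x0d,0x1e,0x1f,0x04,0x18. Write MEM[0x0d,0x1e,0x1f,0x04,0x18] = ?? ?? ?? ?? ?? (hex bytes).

D0: mem[0x1d..0x22] <- [07 1e e7 18 7f 09]
D1: mem[0x0c..0x11] <- [09 29 5b ad 7b 34]
D2: mem[0x1a..0x1c] <- [ad 7b 34]
D3: mem[0x00..0x04] <- [07 1e e7 18 7f]
query mem[0x0d]=0x29, mem[0x1e]=0x1e, mem[0x1f]=0xe7, mem[0x04]=0x7f, mem[0x18]=0xcc

MEM[0x0d,0x1e,0x1f,0x04,0x18] = 29 1e e7 7f cc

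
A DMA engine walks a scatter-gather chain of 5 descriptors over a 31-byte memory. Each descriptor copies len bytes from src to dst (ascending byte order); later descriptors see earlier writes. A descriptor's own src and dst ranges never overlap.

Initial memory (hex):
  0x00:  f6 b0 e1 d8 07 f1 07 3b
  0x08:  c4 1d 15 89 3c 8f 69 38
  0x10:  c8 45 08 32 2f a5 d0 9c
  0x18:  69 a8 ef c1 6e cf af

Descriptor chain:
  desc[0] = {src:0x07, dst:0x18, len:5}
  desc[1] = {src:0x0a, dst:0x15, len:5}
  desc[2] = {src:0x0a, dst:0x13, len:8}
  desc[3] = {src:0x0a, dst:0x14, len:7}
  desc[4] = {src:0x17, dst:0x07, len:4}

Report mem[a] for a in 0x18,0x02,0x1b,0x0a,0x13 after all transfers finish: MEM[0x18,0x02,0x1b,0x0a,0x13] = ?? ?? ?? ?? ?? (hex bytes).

MEM[0x18,0x02,0x1b,0x0a,0x13] = 69 e1 15 c8 15

  after D0: wrote 5B at 0x18 = 3bc41d1589
  after D1: wrote 5B at 0x15 = 15893c8f69
  after D2: wrote 8B at 0x13 = 15893c8f6938c845
  after D3: wrote 7B at 0x14 = 15893c8f6938c8
  after D4: wrote 4B at 0x07 = 8f6938c8
query mem[0x18]=0x69, mem[0x02]=0xe1, mem[0x1b]=0x15, mem[0x0a]=0xc8, mem[0x13]=0x15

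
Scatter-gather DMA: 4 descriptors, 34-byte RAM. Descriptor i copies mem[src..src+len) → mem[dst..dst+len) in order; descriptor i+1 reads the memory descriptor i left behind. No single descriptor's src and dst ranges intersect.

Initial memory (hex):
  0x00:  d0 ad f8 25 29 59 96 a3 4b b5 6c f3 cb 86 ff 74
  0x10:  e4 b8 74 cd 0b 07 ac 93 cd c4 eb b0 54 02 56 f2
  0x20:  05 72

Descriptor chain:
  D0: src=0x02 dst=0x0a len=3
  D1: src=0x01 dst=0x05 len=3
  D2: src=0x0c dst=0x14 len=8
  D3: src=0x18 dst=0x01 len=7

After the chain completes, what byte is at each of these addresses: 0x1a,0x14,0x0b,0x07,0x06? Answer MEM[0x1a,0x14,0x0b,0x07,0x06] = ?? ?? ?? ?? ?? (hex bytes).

#0 dst[0x0a+3] := {0xf8,0x25,0x29}
#1 dst[0x05+3] := {0xad,0xf8,0x25}
#2 dst[0x14+8] := {0x29,0x86,0xff,0x74,0xe4,0xb8,0x74,0xcd}
#3 dst[0x01+7] := {0xe4,0xb8,0x74,0xcd,0x54,0x02,0x56}
query mem[0x1a]=0x74, mem[0x14]=0x29, mem[0x0b]=0x25, mem[0x07]=0x56, mem[0x06]=0x02

MEM[0x1a,0x14,0x0b,0x07,0x06] = 74 29 25 56 02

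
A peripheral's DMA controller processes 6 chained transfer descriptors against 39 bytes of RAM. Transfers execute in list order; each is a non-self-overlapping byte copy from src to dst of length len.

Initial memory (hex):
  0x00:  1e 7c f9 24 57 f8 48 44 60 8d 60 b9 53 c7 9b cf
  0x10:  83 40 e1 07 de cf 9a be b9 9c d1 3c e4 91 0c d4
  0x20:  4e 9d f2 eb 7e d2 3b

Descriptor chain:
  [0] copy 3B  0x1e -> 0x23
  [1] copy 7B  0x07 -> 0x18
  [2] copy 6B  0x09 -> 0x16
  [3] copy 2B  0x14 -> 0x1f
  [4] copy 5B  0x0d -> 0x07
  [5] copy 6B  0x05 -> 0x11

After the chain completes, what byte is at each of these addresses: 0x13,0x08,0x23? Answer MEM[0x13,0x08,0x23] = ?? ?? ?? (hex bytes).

MEM[0x13,0x08,0x23] = c7 9b 0c

  after D0: wrote 3B at 0x23 = 0cd44e
  after D1: wrote 7B at 0x18 = 44608d60b953c7
  after D2: wrote 6B at 0x16 = 8d60b953c79b
  after D3: wrote 2B at 0x1f = decf
  after D4: wrote 5B at 0x07 = c79bcf8340
  after D5: wrote 6B at 0x11 = f848c79bcf83
query mem[0x13]=0xc7, mem[0x08]=0x9b, mem[0x23]=0x0c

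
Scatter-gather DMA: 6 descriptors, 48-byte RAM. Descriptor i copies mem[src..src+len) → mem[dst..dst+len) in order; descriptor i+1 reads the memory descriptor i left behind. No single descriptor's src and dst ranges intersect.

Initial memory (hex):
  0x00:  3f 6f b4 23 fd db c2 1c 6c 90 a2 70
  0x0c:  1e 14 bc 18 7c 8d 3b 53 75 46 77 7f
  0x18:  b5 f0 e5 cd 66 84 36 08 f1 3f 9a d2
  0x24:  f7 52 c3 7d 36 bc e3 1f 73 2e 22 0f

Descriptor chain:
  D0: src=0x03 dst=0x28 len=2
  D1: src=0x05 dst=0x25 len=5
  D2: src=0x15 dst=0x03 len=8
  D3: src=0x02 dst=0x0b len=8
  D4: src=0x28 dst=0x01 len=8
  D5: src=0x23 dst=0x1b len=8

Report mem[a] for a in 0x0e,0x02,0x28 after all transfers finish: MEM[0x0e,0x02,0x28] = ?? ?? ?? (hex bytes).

D0: mem[0x28..0x29] <- [23 fd]
D1: mem[0x25..0x29] <- [db c2 1c 6c 90]
D2: mem[0x03..0x0a] <- [46 77 7f b5 f0 e5 cd 66]
D3: mem[0x0b..0x12] <- [b4 46 77 7f b5 f0 e5 cd]
D4: mem[0x01..0x08] <- [6c 90 e3 1f 73 2e 22 0f]
D5: mem[0x1b..0x22] <- [d2 f7 db c2 1c 6c 90 e3]
query mem[0x0e]=0x7f, mem[0x02]=0x90, mem[0x28]=0x6c

MEM[0x0e,0x02,0x28] = 7f 90 6c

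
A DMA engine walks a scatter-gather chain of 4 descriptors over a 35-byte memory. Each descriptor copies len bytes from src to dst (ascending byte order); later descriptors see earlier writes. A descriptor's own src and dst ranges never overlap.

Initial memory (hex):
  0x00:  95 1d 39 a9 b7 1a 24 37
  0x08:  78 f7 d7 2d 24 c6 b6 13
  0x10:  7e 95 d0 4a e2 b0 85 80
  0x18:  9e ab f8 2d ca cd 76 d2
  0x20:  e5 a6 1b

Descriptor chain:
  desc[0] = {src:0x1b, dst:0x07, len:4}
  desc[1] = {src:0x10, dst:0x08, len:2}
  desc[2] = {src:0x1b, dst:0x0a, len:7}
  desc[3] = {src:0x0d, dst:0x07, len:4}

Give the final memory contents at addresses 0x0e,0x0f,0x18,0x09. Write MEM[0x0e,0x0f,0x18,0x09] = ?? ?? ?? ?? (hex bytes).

MEM[0x0e,0x0f,0x18,0x09] = d2 e5 9e e5

D0: mem[0x07..0x0a] <- [2d ca cd 76]
D1: mem[0x08..0x09] <- [7e 95]
D2: mem[0x0a..0x10] <- [2d ca cd 76 d2 e5 a6]
D3: mem[0x07..0x0a] <- [76 d2 e5 a6]
query mem[0x0e]=0xd2, mem[0x0f]=0xe5, mem[0x18]=0x9e, mem[0x09]=0xe5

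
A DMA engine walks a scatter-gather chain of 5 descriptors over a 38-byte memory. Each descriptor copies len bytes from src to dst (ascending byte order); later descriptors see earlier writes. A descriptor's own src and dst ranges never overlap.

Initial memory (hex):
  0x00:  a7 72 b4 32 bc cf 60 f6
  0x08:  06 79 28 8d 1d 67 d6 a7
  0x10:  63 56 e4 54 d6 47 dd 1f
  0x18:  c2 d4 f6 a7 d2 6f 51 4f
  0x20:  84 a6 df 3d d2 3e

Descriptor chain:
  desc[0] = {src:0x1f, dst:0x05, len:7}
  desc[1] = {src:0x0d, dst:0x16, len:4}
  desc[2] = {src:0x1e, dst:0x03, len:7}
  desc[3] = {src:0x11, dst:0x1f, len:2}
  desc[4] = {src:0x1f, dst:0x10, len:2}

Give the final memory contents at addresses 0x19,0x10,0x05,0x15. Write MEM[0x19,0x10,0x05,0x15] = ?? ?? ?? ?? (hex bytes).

  after D0: wrote 7B at 0x05 = 4f84a6df3dd23e
  after D1: wrote 4B at 0x16 = 67d6a763
  after D2: wrote 7B at 0x03 = 514f84a6df3dd2
  after D3: wrote 2B at 0x1f = 56e4
  after D4: wrote 2B at 0x10 = 56e4
query mem[0x19]=0x63, mem[0x10]=0x56, mem[0x05]=0x84, mem[0x15]=0x47

MEM[0x19,0x10,0x05,0x15] = 63 56 84 47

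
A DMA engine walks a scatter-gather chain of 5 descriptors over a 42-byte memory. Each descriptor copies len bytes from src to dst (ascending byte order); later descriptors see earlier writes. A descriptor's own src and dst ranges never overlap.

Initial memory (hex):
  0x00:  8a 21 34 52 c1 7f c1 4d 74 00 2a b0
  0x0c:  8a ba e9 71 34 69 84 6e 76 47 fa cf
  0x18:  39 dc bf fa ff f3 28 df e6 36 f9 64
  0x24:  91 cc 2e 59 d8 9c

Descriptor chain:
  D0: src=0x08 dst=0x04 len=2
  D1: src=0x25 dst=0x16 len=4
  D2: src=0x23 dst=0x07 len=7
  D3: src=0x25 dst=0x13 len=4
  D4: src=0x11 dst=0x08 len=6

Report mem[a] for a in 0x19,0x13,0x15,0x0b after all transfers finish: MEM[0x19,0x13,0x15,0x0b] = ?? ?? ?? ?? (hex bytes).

MEM[0x19,0x13,0x15,0x0b] = d8 cc 59 2e

  after D0: wrote 2B at 0x04 = 7400
  after D1: wrote 4B at 0x16 = cc2e59d8
  after D2: wrote 7B at 0x07 = 6491cc2e59d89c
  after D3: wrote 4B at 0x13 = cc2e59d8
  after D4: wrote 6B at 0x08 = 6984cc2e59d8
query mem[0x19]=0xd8, mem[0x13]=0xcc, mem[0x15]=0x59, mem[0x0b]=0x2e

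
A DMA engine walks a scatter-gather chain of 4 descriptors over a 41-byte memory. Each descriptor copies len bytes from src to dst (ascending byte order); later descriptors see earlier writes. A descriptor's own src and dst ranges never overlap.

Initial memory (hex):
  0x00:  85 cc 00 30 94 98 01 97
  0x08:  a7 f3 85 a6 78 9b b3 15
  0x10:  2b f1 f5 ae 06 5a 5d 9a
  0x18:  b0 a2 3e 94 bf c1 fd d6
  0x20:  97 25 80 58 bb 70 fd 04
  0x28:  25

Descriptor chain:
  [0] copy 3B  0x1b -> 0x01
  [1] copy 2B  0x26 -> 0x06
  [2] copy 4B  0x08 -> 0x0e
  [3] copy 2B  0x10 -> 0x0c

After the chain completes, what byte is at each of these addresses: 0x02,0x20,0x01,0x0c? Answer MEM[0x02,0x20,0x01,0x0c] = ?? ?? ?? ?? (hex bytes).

D0: mem[0x01..0x03] <- [94 bf c1]
D1: mem[0x06..0x07] <- [fd 04]
D2: mem[0x0e..0x11] <- [a7 f3 85 a6]
D3: mem[0x0c..0x0d] <- [85 a6]
query mem[0x02]=0xbf, mem[0x20]=0x97, mem[0x01]=0x94, mem[0x0c]=0x85

MEM[0x02,0x20,0x01,0x0c] = bf 97 94 85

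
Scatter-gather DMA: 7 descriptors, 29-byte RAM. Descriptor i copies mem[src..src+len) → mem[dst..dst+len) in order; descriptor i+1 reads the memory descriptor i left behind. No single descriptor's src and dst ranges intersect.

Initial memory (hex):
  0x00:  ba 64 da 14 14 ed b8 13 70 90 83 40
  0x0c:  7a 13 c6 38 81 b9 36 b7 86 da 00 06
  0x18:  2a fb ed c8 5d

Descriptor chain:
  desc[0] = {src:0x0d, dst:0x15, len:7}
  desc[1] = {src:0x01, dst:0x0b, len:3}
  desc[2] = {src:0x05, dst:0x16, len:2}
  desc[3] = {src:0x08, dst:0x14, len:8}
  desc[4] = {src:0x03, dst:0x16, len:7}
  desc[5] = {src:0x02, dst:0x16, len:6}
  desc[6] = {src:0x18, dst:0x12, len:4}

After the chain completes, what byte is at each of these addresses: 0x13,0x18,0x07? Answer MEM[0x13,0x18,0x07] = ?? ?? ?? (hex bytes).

  after D0: wrote 7B at 0x15 = 13c63881b936b7
  after D1: wrote 3B at 0x0b = 64da14
  after D2: wrote 2B at 0x16 = edb8
  after D3: wrote 8B at 0x14 = 70908364da14c638
  after D4: wrote 7B at 0x16 = 1414edb8137090
  after D5: wrote 6B at 0x16 = da1414edb813
  after D6: wrote 4B at 0x12 = 14edb813
query mem[0x13]=0xed, mem[0x18]=0x14, mem[0x07]=0x13

MEM[0x13,0x18,0x07] = ed 14 13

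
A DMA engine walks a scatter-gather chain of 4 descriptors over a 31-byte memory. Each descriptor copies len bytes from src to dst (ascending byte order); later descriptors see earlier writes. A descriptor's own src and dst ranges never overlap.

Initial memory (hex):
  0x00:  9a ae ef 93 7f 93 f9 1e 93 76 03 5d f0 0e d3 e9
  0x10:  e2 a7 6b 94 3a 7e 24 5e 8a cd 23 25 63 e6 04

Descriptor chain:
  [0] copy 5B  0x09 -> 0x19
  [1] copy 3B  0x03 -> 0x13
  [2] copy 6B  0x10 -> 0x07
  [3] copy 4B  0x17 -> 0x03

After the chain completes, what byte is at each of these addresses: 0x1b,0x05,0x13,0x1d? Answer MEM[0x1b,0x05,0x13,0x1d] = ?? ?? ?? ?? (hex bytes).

  after D0: wrote 5B at 0x19 = 76035df00e
  after D1: wrote 3B at 0x13 = 937f93
  after D2: wrote 6B at 0x07 = e2a76b937f93
  after D3: wrote 4B at 0x03 = 5e8a7603
query mem[0x1b]=0x5d, mem[0x05]=0x76, mem[0x13]=0x93, mem[0x1d]=0x0e

MEM[0x1b,0x05,0x13,0x1d] = 5d 76 93 0e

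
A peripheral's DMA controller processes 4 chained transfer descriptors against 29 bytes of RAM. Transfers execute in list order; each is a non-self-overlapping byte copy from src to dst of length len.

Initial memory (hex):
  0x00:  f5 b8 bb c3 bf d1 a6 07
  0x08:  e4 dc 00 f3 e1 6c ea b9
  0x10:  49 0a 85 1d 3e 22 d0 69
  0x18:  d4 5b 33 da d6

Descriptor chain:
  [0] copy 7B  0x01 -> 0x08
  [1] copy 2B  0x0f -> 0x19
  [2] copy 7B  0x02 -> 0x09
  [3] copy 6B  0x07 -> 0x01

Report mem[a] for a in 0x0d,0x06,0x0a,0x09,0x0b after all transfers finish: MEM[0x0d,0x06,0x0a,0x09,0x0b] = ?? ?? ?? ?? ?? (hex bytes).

MEM[0x0d,0x06,0x0a,0x09,0x0b] = a6 d1 c3 bb bf

#0 dst[0x08+7] := {0xb8,0xbb,0xc3,0xbf,0xd1,0xa6,0x07}
#1 dst[0x19+2] := {0xb9,0x49}
#2 dst[0x09+7] := {0xbb,0xc3,0xbf,0xd1,0xa6,0x07,0xb8}
#3 dst[0x01+6] := {0x07,0xb8,0xbb,0xc3,0xbf,0xd1}
query mem[0x0d]=0xa6, mem[0x06]=0xd1, mem[0x0a]=0xc3, mem[0x09]=0xbb, mem[0x0b]=0xbf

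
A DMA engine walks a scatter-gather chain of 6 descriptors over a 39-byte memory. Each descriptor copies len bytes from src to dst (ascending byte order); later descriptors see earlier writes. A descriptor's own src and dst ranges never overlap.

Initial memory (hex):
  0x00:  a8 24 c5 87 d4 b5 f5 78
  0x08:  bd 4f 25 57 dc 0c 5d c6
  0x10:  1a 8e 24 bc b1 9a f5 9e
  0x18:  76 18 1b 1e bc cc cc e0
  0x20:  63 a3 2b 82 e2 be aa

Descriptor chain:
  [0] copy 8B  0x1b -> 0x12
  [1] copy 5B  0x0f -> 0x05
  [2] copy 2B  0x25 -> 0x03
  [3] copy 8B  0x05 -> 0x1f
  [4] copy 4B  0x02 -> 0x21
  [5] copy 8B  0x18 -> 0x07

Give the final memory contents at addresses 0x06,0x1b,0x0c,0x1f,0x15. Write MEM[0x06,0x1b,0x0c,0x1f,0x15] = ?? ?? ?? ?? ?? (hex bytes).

D0: mem[0x12..0x19] <- [1e bc cc cc e0 63 a3 2b]
D1: mem[0x05..0x09] <- [c6 1a 8e 1e bc]
D2: mem[0x03..0x04] <- [be aa]
D3: mem[0x1f..0x26] <- [c6 1a 8e 1e bc 25 57 dc]
D4: mem[0x21..0x24] <- [c5 be aa c6]
D5: mem[0x07..0x0e] <- [a3 2b 1b 1e bc cc cc c6]
query mem[0x06]=0x1a, mem[0x1b]=0x1e, mem[0x0c]=0xcc, mem[0x1f]=0xc6, mem[0x15]=0xcc

MEM[0x06,0x1b,0x0c,0x1f,0x15] = 1a 1e cc c6 cc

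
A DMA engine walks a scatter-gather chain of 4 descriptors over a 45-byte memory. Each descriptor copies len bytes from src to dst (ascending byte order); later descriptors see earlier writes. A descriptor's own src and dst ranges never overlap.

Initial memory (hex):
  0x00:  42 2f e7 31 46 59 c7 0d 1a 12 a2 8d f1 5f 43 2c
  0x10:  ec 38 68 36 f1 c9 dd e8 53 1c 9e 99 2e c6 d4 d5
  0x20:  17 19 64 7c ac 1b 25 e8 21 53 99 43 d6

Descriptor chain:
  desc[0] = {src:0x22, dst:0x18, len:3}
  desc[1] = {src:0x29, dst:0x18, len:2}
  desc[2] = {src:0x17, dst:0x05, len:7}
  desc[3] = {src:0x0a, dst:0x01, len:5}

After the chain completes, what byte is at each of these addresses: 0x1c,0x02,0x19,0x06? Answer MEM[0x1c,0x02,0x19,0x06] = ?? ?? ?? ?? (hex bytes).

D0: mem[0x18..0x1a] <- [64 7c ac]
D1: mem[0x18..0x19] <- [53 99]
D2: mem[0x05..0x0b] <- [e8 53 99 ac 99 2e c6]
D3: mem[0x01..0x05] <- [2e c6 f1 5f 43]
query mem[0x1c]=0x2e, mem[0x02]=0xc6, mem[0x19]=0x99, mem[0x06]=0x53

MEM[0x1c,0x02,0x19,0x06] = 2e c6 99 53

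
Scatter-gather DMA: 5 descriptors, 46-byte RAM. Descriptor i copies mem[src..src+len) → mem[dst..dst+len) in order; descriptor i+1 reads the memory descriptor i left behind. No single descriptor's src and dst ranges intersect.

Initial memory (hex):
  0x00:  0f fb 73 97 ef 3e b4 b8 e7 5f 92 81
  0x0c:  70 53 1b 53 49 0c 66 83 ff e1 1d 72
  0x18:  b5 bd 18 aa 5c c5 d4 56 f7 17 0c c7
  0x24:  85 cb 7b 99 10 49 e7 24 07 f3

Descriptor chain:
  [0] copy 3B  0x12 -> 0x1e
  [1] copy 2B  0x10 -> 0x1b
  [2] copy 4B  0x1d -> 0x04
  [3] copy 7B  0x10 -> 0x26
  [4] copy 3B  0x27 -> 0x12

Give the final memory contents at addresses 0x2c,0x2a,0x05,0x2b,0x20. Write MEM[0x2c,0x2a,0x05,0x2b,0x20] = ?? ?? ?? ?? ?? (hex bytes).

  after D0: wrote 3B at 0x1e = 6683ff
  after D1: wrote 2B at 0x1b = 490c
  after D2: wrote 4B at 0x04 = c56683ff
  after D3: wrote 7B at 0x26 = 490c6683ffe11d
  after D4: wrote 3B at 0x12 = 0c6683
query mem[0x2c]=0x1d, mem[0x2a]=0xff, mem[0x05]=0x66, mem[0x2b]=0xe1, mem[0x20]=0xff

MEM[0x2c,0x2a,0x05,0x2b,0x20] = 1d ff 66 e1 ff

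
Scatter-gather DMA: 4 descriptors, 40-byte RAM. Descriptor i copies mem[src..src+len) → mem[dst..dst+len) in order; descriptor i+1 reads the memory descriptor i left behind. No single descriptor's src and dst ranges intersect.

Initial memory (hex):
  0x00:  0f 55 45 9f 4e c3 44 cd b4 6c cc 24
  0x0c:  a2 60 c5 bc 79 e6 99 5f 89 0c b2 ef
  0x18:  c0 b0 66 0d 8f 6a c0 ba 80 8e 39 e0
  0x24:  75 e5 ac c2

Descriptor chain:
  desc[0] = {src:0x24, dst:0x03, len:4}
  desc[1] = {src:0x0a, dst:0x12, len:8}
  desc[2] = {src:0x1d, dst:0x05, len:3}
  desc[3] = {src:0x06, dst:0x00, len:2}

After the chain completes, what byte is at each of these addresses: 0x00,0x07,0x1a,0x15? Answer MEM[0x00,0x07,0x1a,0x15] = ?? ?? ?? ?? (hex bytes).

MEM[0x00,0x07,0x1a,0x15] = c0 ba 66 60

  after D0: wrote 4B at 0x03 = 75e5acc2
  after D1: wrote 8B at 0x12 = cc24a260c5bc79e6
  after D2: wrote 3B at 0x05 = 6ac0ba
  after D3: wrote 2B at 0x00 = c0ba
query mem[0x00]=0xc0, mem[0x07]=0xba, mem[0x1a]=0x66, mem[0x15]=0x60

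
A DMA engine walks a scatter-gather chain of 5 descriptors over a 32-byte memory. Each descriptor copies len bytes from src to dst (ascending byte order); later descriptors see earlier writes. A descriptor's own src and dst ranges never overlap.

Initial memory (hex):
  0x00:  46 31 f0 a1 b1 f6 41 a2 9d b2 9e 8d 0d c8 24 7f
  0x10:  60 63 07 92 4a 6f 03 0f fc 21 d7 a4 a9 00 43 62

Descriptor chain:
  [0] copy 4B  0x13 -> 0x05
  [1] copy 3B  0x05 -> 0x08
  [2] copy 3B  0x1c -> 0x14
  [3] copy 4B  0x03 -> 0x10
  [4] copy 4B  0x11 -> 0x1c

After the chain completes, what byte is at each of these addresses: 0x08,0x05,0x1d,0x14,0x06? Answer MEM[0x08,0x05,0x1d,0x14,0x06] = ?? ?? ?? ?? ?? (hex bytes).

[0] 0x13->0x05 len=4 : 92 4a 6f 03
[1] 0x05->0x08 len=3 : 92 4a 6f
[2] 0x1c->0x14 len=3 : a9 00 43
[3] 0x03->0x10 len=4 : a1 b1 92 4a
[4] 0x11->0x1c len=4 : b1 92 4a a9
query mem[0x08]=0x92, mem[0x05]=0x92, mem[0x1d]=0x92, mem[0x14]=0xa9, mem[0x06]=0x4a

MEM[0x08,0x05,0x1d,0x14,0x06] = 92 92 92 a9 4a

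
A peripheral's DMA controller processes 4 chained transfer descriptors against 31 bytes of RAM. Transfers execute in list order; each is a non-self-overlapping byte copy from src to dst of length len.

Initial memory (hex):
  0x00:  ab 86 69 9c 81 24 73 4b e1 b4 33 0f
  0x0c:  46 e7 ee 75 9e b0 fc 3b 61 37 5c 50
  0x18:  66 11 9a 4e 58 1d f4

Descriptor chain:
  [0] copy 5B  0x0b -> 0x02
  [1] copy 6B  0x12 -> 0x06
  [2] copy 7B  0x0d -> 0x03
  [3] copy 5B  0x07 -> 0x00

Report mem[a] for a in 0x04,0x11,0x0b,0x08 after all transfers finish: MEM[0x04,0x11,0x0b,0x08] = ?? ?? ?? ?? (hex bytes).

MEM[0x04,0x11,0x0b,0x08] = 50 b0 50 fc

D0: mem[0x02..0x06] <- [0f 46 e7 ee 75]
D1: mem[0x06..0x0b] <- [fc 3b 61 37 5c 50]
D2: mem[0x03..0x09] <- [e7 ee 75 9e b0 fc 3b]
D3: mem[0x00..0x04] <- [b0 fc 3b 5c 50]
query mem[0x04]=0x50, mem[0x11]=0xb0, mem[0x0b]=0x50, mem[0x08]=0xfc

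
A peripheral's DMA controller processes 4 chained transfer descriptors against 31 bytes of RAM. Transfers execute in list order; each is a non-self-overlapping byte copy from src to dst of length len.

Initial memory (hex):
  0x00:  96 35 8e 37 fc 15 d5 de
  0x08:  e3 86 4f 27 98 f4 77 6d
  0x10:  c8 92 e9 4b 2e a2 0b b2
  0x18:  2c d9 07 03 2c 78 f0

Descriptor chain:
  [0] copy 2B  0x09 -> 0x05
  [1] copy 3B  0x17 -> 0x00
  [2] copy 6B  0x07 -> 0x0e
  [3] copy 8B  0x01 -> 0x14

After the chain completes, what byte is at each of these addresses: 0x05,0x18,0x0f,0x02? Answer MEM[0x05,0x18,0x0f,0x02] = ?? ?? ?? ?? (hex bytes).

MEM[0x05,0x18,0x0f,0x02] = 86 86 e3 d9

[0] 0x09->0x05 len=2 : 86 4f
[1] 0x17->0x00 len=3 : b2 2c d9
[2] 0x07->0x0e len=6 : de e3 86 4f 27 98
[3] 0x01->0x14 len=8 : 2c d9 37 fc 86 4f de e3
query mem[0x05]=0x86, mem[0x18]=0x86, mem[0x0f]=0xe3, mem[0x02]=0xd9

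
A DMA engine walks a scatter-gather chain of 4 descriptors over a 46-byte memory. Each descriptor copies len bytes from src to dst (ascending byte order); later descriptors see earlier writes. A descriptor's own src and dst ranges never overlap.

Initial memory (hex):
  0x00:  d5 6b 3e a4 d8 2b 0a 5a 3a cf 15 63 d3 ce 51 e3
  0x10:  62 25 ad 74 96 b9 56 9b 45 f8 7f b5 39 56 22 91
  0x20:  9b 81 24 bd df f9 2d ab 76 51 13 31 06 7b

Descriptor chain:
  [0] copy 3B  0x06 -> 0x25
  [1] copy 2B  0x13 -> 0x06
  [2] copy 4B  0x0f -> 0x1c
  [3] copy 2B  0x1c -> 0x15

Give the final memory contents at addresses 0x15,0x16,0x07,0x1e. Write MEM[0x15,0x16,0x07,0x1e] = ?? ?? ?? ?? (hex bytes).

MEM[0x15,0x16,0x07,0x1e] = e3 62 96 25

D0: mem[0x25..0x27] <- [0a 5a 3a]
D1: mem[0x06..0x07] <- [74 96]
D2: mem[0x1c..0x1f] <- [e3 62 25 ad]
D3: mem[0x15..0x16] <- [e3 62]
query mem[0x15]=0xe3, mem[0x16]=0x62, mem[0x07]=0x96, mem[0x1e]=0x25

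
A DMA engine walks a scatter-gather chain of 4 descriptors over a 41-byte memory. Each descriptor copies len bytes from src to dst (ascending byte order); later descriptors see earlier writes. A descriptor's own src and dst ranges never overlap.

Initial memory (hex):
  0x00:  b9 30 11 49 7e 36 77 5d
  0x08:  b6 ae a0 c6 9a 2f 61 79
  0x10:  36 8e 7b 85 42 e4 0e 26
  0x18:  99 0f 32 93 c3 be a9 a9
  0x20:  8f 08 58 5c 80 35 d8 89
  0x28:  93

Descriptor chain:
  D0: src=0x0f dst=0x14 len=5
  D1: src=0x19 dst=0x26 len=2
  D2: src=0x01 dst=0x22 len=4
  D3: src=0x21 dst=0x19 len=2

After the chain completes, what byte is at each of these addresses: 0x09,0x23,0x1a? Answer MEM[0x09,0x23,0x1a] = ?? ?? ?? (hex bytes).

MEM[0x09,0x23,0x1a] = ae 11 30

#0 dst[0x14+5] := {0x79,0x36,0x8e,0x7b,0x85}
#1 dst[0x26+2] := {0x0f,0x32}
#2 dst[0x22+4] := {0x30,0x11,0x49,0x7e}
#3 dst[0x19+2] := {0x08,0x30}
query mem[0x09]=0xae, mem[0x23]=0x11, mem[0x1a]=0x30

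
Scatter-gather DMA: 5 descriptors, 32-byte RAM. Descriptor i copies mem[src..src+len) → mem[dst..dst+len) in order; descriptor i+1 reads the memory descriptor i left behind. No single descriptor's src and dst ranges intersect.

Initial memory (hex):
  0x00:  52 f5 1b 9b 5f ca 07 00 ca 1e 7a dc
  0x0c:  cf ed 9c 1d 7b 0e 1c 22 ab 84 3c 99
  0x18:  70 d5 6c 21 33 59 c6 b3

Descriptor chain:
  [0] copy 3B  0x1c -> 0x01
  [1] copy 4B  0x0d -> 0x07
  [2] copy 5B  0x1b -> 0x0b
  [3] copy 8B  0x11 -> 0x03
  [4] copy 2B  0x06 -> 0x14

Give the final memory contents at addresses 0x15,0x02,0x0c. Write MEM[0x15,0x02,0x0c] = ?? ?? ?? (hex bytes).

#0 dst[0x01+3] := {0x33,0x59,0xc6}
#1 dst[0x07+4] := {0xed,0x9c,0x1d,0x7b}
#2 dst[0x0b+5] := {0x21,0x33,0x59,0xc6,0xb3}
#3 dst[0x03+8] := {0x0e,0x1c,0x22,0xab,0x84,0x3c,0x99,0x70}
#4 dst[0x14+2] := {0xab,0x84}
query mem[0x15]=0x84, mem[0x02]=0x59, mem[0x0c]=0x33

MEM[0x15,0x02,0x0c] = 84 59 33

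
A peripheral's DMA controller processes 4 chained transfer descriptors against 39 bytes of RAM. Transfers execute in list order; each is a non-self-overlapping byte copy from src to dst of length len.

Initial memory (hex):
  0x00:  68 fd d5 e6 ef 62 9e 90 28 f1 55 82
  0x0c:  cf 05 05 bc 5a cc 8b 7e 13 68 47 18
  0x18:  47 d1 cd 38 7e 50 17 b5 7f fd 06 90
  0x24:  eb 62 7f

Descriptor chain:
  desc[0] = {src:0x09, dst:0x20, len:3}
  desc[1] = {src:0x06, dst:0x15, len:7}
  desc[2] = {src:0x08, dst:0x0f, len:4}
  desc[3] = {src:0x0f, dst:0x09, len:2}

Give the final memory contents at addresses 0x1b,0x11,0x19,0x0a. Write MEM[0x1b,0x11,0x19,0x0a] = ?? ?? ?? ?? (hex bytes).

#0 dst[0x20+3] := {0xf1,0x55,0x82}
#1 dst[0x15+7] := {0x9e,0x90,0x28,0xf1,0x55,0x82,0xcf}
#2 dst[0x0f+4] := {0x28,0xf1,0x55,0x82}
#3 dst[0x09+2] := {0x28,0xf1}
query mem[0x1b]=0xcf, mem[0x11]=0x55, mem[0x19]=0x55, mem[0x0a]=0xf1

MEM[0x1b,0x11,0x19,0x0a] = cf 55 55 f1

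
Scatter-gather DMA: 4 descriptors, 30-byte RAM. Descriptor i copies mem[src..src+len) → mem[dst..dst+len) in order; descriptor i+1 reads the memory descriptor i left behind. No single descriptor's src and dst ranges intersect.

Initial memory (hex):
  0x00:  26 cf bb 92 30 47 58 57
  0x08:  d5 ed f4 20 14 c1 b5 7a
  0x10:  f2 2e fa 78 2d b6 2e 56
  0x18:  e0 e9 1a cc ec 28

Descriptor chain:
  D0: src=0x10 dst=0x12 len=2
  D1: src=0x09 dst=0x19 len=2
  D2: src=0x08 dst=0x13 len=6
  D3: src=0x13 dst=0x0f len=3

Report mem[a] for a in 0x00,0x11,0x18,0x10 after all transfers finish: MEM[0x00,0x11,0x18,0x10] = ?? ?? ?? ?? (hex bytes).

MEM[0x00,0x11,0x18,0x10] = 26 f4 c1 ed

D0: mem[0x12..0x13] <- [f2 2e]
D1: mem[0x19..0x1a] <- [ed f4]
D2: mem[0x13..0x18] <- [d5 ed f4 20 14 c1]
D3: mem[0x0f..0x11] <- [d5 ed f4]
query mem[0x00]=0x26, mem[0x11]=0xf4, mem[0x18]=0xc1, mem[0x10]=0xed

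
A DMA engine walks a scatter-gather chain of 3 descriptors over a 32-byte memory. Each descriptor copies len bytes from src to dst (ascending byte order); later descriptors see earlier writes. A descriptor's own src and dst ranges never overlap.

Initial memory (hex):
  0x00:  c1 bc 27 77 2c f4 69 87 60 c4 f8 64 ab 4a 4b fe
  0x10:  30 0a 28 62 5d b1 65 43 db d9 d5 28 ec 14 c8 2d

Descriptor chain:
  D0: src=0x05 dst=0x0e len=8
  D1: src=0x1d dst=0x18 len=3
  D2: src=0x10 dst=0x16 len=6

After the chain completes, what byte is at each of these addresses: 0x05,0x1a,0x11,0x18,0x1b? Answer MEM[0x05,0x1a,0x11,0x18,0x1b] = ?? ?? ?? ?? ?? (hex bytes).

MEM[0x05,0x1a,0x11,0x18,0x1b] = f4 64 60 c4 ab

[0] 0x05->0x0e len=8 : f4 69 87 60 c4 f8 64 ab
[1] 0x1d->0x18 len=3 : 14 c8 2d
[2] 0x10->0x16 len=6 : 87 60 c4 f8 64 ab
query mem[0x05]=0xf4, mem[0x1a]=0x64, mem[0x11]=0x60, mem[0x18]=0xc4, mem[0x1b]=0xab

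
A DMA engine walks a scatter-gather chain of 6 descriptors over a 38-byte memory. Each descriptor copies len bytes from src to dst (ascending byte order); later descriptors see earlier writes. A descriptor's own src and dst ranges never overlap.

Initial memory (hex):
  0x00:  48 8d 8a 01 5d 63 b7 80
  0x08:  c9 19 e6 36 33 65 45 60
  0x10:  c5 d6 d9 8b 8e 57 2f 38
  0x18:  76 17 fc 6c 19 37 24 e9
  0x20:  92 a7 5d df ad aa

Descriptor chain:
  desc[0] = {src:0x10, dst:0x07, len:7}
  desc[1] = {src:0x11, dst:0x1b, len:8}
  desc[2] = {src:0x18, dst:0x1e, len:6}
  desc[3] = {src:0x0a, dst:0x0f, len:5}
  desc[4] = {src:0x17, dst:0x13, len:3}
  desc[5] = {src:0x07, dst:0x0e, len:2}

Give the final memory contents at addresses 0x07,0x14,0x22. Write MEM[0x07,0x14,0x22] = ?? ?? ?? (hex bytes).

MEM[0x07,0x14,0x22] = c5 76 d9

D0: mem[0x07..0x0d] <- [c5 d6 d9 8b 8e 57 2f]
D1: mem[0x1b..0x22] <- [d6 d9 8b 8e 57 2f 38 76]
D2: mem[0x1e..0x23] <- [76 17 fc d6 d9 8b]
D3: mem[0x0f..0x13] <- [8b 8e 57 2f 45]
D4: mem[0x13..0x15] <- [38 76 17]
D5: mem[0x0e..0x0f] <- [c5 d6]
query mem[0x07]=0xc5, mem[0x14]=0x76, mem[0x22]=0xd9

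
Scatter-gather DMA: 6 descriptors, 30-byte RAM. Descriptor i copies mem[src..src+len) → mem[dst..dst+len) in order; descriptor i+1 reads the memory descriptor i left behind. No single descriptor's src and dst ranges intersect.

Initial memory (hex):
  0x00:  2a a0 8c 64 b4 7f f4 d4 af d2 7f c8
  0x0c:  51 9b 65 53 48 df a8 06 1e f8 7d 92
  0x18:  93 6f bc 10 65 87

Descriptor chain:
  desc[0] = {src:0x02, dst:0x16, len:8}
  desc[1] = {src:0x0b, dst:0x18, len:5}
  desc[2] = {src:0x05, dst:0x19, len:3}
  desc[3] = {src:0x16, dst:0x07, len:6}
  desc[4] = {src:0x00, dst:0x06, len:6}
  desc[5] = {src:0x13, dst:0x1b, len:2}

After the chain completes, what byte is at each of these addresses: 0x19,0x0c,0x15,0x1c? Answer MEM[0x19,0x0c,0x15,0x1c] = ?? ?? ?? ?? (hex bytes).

#0 dst[0x16+8] := {0x8c,0x64,0xb4,0x7f,0xf4,0xd4,0xaf,0xd2}
#1 dst[0x18+5] := {0xc8,0x51,0x9b,0x65,0x53}
#2 dst[0x19+3] := {0x7f,0xf4,0xd4}
#3 dst[0x07+6] := {0x8c,0x64,0xc8,0x7f,0xf4,0xd4}
#4 dst[0x06+6] := {0x2a,0xa0,0x8c,0x64,0xb4,0x7f}
#5 dst[0x1b+2] := {0x06,0x1e}
query mem[0x19]=0x7f, mem[0x0c]=0xd4, mem[0x15]=0xf8, mem[0x1c]=0x1e

MEM[0x19,0x0c,0x15,0x1c] = 7f d4 f8 1e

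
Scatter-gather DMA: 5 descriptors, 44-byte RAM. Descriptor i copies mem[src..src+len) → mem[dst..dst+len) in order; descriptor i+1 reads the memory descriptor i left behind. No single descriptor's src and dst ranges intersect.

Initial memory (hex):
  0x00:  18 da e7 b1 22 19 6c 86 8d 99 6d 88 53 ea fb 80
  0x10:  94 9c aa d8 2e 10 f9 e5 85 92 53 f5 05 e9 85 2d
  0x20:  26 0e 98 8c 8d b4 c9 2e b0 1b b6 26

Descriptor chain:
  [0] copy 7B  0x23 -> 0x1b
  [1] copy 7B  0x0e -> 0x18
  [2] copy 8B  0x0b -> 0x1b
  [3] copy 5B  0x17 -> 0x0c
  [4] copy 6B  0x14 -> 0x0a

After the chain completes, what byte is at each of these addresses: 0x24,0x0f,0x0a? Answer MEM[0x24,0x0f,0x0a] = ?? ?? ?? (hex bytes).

D0: mem[0x1b..0x21] <- [8c 8d b4 c9 2e b0 1b]
D1: mem[0x18..0x1e] <- [fb 80 94 9c aa d8 2e]
D2: mem[0x1b..0x22] <- [88 53 ea fb 80 94 9c aa]
D3: mem[0x0c..0x10] <- [e5 fb 80 94 88]
D4: mem[0x0a..0x0f] <- [2e 10 f9 e5 fb 80]
query mem[0x24]=0x8d, mem[0x0f]=0x80, mem[0x0a]=0x2e

MEM[0x24,0x0f,0x0a] = 8d 80 2e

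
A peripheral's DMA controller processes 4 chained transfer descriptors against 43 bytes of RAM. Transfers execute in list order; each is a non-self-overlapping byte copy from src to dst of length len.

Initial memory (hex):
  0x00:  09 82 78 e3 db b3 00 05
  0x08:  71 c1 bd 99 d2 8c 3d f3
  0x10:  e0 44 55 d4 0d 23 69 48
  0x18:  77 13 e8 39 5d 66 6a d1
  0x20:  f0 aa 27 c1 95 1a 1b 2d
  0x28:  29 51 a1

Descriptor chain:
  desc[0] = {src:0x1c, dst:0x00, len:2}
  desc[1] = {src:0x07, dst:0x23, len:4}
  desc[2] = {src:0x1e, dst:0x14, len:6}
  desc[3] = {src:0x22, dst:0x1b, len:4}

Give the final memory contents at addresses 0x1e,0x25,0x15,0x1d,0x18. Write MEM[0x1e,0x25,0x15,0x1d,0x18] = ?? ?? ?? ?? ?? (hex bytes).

D0: mem[0x00..0x01] <- [5d 66]
D1: mem[0x23..0x26] <- [05 71 c1 bd]
D2: mem[0x14..0x19] <- [6a d1 f0 aa 27 05]
D3: mem[0x1b..0x1e] <- [27 05 71 c1]
query mem[0x1e]=0xc1, mem[0x25]=0xc1, mem[0x15]=0xd1, mem[0x1d]=0x71, mem[0x18]=0x27

MEM[0x1e,0x25,0x15,0x1d,0x18] = c1 c1 d1 71 27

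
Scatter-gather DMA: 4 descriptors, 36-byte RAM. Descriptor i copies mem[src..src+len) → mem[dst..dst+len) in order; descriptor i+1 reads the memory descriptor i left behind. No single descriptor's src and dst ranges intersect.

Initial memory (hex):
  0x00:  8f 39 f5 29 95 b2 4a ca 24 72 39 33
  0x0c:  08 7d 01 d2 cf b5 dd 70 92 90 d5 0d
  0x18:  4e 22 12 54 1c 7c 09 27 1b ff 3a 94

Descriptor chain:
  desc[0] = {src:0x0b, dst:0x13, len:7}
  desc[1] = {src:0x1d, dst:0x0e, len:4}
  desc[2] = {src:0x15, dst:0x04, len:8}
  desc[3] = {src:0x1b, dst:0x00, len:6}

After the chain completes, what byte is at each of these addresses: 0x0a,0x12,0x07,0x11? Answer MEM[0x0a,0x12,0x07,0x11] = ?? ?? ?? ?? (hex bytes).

D0: mem[0x13..0x19] <- [33 08 7d 01 d2 cf b5]
D1: mem[0x0e..0x11] <- [7c 09 27 1b]
D2: mem[0x04..0x0b] <- [7d 01 d2 cf b5 12 54 1c]
D3: mem[0x00..0x05] <- [54 1c 7c 09 27 1b]
query mem[0x0a]=0x54, mem[0x12]=0xdd, mem[0x07]=0xcf, mem[0x11]=0x1b

MEM[0x0a,0x12,0x07,0x11] = 54 dd cf 1b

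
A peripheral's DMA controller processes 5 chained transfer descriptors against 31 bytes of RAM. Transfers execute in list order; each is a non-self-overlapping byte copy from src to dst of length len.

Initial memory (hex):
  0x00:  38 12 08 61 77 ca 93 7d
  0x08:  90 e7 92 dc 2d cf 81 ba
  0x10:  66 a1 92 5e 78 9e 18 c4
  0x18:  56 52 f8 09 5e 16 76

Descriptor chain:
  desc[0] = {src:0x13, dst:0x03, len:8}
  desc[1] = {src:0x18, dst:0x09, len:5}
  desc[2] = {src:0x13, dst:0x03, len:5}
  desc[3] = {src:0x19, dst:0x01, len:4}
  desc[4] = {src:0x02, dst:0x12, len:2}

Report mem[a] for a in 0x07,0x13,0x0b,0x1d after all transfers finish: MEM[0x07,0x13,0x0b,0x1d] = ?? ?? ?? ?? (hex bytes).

MEM[0x07,0x13,0x0b,0x1d] = c4 09 f8 16

D0: mem[0x03..0x0a] <- [5e 78 9e 18 c4 56 52 f8]
D1: mem[0x09..0x0d] <- [56 52 f8 09 5e]
D2: mem[0x03..0x07] <- [5e 78 9e 18 c4]
D3: mem[0x01..0x04] <- [52 f8 09 5e]
D4: mem[0x12..0x13] <- [f8 09]
query mem[0x07]=0xc4, mem[0x13]=0x09, mem[0x0b]=0xf8, mem[0x1d]=0x16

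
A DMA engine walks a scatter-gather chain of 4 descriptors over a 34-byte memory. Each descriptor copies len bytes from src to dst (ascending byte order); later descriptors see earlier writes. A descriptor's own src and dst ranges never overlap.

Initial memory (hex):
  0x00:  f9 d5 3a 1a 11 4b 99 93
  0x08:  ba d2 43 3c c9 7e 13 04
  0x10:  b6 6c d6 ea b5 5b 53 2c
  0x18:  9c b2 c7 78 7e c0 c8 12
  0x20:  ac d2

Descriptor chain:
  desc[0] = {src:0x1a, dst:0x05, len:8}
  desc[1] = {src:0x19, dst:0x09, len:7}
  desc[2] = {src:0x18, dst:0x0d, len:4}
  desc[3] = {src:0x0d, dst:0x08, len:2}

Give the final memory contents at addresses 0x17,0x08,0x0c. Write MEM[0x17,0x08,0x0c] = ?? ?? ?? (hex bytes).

MEM[0x17,0x08,0x0c] = 2c 9c 7e

D0: mem[0x05..0x0c] <- [c7 78 7e c0 c8 12 ac d2]
D1: mem[0x09..0x0f] <- [b2 c7 78 7e c0 c8 12]
D2: mem[0x0d..0x10] <- [9c b2 c7 78]
D3: mem[0x08..0x09] <- [9c b2]
query mem[0x17]=0x2c, mem[0x08]=0x9c, mem[0x0c]=0x7e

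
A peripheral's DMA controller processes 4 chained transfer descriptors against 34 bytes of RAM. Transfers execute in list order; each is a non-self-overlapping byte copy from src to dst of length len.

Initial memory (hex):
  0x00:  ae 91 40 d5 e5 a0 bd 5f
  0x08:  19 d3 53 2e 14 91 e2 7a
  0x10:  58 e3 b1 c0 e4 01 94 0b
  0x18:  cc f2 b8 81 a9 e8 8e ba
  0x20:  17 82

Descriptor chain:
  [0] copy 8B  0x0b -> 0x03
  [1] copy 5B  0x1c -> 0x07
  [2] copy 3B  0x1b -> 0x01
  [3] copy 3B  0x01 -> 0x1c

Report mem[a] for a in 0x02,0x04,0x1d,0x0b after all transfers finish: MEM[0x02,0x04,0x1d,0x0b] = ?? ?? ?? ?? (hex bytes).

MEM[0x02,0x04,0x1d,0x0b] = a9 14 a9 17

[0] 0x0b->0x03 len=8 : 2e 14 91 e2 7a 58 e3 b1
[1] 0x1c->0x07 len=5 : a9 e8 8e ba 17
[2] 0x1b->0x01 len=3 : 81 a9 e8
[3] 0x01->0x1c len=3 : 81 a9 e8
query mem[0x02]=0xa9, mem[0x04]=0x14, mem[0x1d]=0xa9, mem[0x0b]=0x17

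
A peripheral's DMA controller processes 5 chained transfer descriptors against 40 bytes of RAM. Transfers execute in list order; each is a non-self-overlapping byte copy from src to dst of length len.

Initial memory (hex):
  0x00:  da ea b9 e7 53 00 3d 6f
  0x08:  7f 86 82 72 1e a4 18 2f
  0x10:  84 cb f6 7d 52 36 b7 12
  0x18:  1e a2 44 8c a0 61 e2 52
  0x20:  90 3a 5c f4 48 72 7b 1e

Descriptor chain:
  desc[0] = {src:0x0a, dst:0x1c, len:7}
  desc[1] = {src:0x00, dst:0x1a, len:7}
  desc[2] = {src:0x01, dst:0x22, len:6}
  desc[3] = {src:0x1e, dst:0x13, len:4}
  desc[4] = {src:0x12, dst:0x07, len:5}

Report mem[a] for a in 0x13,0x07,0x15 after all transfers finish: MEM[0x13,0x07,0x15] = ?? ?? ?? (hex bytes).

[0] 0x0a->0x1c len=7 : 82 72 1e a4 18 2f 84
[1] 0x00->0x1a len=7 : da ea b9 e7 53 00 3d
[2] 0x01->0x22 len=6 : ea b9 e7 53 00 3d
[3] 0x1e->0x13 len=4 : 53 00 3d 2f
[4] 0x12->0x07 len=5 : f6 53 00 3d 2f
query mem[0x13]=0x53, mem[0x07]=0xf6, mem[0x15]=0x3d

MEM[0x13,0x07,0x15] = 53 f6 3d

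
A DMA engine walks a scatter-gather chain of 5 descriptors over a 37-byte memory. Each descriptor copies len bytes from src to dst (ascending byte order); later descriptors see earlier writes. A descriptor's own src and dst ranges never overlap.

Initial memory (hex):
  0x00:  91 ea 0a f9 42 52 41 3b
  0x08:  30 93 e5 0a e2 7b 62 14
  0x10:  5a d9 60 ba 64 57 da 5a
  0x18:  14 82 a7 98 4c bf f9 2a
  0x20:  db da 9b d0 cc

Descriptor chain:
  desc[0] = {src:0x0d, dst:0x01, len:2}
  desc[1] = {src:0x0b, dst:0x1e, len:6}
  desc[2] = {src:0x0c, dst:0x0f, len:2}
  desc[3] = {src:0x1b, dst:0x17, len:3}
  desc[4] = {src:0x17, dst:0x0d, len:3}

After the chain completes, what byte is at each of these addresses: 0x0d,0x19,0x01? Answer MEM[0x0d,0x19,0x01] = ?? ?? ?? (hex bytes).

MEM[0x0d,0x19,0x01] = 98 bf 7b

[0] 0x0d->0x01 len=2 : 7b 62
[1] 0x0b->0x1e len=6 : 0a e2 7b 62 14 5a
[2] 0x0c->0x0f len=2 : e2 7b
[3] 0x1b->0x17 len=3 : 98 4c bf
[4] 0x17->0x0d len=3 : 98 4c bf
query mem[0x0d]=0x98, mem[0x19]=0xbf, mem[0x01]=0x7b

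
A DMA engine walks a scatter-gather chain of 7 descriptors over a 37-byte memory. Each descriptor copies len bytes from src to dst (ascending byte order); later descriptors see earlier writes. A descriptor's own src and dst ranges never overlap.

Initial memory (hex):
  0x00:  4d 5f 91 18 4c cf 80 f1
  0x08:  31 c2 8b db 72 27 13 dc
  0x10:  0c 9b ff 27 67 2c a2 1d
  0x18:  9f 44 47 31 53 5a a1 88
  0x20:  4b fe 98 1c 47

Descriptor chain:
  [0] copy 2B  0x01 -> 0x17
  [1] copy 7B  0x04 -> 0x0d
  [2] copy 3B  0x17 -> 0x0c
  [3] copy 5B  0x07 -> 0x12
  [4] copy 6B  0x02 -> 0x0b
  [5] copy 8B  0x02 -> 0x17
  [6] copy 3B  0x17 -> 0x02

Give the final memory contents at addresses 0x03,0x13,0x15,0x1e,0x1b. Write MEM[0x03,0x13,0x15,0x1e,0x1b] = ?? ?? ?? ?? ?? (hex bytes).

D0: mem[0x17..0x18] <- [5f 91]
D1: mem[0x0d..0x13] <- [4c cf 80 f1 31 c2 8b]
D2: mem[0x0c..0x0e] <- [5f 91 44]
D3: mem[0x12..0x16] <- [f1 31 c2 8b db]
D4: mem[0x0b..0x10] <- [91 18 4c cf 80 f1]
D5: mem[0x17..0x1e] <- [91 18 4c cf 80 f1 31 c2]
D6: mem[0x02..0x04] <- [91 18 4c]
query mem[0x03]=0x18, mem[0x13]=0x31, mem[0x15]=0x8b, mem[0x1e]=0xc2, mem[0x1b]=0x80

MEM[0x03,0x13,0x15,0x1e,0x1b] = 18 31 8b c2 80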